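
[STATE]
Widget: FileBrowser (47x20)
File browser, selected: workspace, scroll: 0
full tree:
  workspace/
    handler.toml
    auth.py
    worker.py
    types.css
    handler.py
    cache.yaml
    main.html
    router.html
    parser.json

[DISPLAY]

> [-] workspace/                               
    handler.toml                               
    auth.py                                    
    worker.py                                  
    types.css                                  
    handler.py                                 
    cache.yaml                                 
    main.html                                  
    router.html                                
    parser.json                                
                                               
                                               
                                               
                                               
                                               
                                               
                                               
                                               
                                               
                                               


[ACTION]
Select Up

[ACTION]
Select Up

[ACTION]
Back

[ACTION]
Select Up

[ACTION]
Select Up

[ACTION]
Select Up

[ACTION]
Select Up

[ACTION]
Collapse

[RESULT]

> [+] workspace/                               
                                               
                                               
                                               
                                               
                                               
                                               
                                               
                                               
                                               
                                               
                                               
                                               
                                               
                                               
                                               
                                               
                                               
                                               
                                               


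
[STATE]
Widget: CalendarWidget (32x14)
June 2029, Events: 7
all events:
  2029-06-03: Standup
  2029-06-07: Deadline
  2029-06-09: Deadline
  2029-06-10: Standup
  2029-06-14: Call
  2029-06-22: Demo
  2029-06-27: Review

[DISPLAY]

           June 2029            
Mo Tu We Th Fr Sa Su            
             1  2  3*           
 4  5  6  7*  8  9* 10*         
11 12 13 14* 15 16 17           
18 19 20 21 22* 23 24           
25 26 27* 28 29 30              
                                
                                
                                
                                
                                
                                
                                


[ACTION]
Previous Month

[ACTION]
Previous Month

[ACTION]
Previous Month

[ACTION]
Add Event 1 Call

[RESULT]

           March 2029           
Mo Tu We Th Fr Sa Su            
          1*  2  3  4           
 5  6  7  8  9 10 11            
12 13 14 15 16 17 18            
19 20 21 22 23 24 25            
26 27 28 29 30 31               
                                
                                
                                
                                
                                
                                
                                


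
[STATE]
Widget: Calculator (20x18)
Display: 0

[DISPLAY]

                   0
┌───┬───┬───┬───┐   
│ 7 │ 8 │ 9 │ ÷ │   
├───┼───┼───┼───┤   
│ 4 │ 5 │ 6 │ × │   
├───┼───┼───┼───┤   
│ 1 │ 2 │ 3 │ - │   
├───┼───┼───┼───┤   
│ 0 │ . │ = │ + │   
├───┼───┼───┼───┤   
│ C │ MC│ MR│ M+│   
└───┴───┴───┴───┘   
                    
                    
                    
                    
                    
                    


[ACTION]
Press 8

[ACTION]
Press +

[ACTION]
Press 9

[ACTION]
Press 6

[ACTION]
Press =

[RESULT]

                 104
┌───┬───┬───┬───┐   
│ 7 │ 8 │ 9 │ ÷ │   
├───┼───┼───┼───┤   
│ 4 │ 5 │ 6 │ × │   
├───┼───┼───┼───┤   
│ 1 │ 2 │ 3 │ - │   
├───┼───┼───┼───┤   
│ 0 │ . │ = │ + │   
├───┼───┼───┼───┤   
│ C │ MC│ MR│ M+│   
└───┴───┴───┴───┘   
                    
                    
                    
                    
                    
                    


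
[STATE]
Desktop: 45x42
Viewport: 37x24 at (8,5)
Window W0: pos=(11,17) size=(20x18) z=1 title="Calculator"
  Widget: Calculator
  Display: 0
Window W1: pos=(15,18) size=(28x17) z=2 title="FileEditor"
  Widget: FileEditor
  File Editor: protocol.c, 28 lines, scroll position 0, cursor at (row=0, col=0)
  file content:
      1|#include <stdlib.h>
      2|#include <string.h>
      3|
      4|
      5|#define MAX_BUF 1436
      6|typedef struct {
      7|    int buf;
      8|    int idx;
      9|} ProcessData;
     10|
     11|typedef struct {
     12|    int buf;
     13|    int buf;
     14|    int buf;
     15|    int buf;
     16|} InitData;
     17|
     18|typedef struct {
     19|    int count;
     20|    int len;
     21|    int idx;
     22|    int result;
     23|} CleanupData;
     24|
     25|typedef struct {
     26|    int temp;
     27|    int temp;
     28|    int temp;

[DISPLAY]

                                     
                                     
                                     
                                     
                                     
                                     
                                     
                                     
                                     
                                     
                                     
                                     
   ┏━━━━━━━━━━━━━━━━━━┓              
   ┃ Ca┏━━━━━━━━━━━━━━━━━━━━━━━━━━┓  
   ┠───┃ FileEditor               ┃  
   ┃   ┠──────────────────────────┨  
   ┃┌──┃█include <stdlib.h>      ▲┃  
   ┃│ 7┃#include <string.h>      █┃  
   ┃├──┃                         ░┃  
   ┃│ 4┃                         ░┃  
   ┃├──┃#define MAX_BUF 1436     ░┃  
   ┃│ 1┃typedef struct {         ░┃  
   ┃├──┃    int buf;             ░┃  
   ┃│ 0┃    int idx;             ░┃  


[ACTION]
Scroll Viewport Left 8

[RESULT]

                                     
                                     
                                     
                                     
                                     
                                     
                                     
                                     
                                     
                                     
                                     
                                     
           ┏━━━━━━━━━━━━━━━━━━┓      
           ┃ Ca┏━━━━━━━━━━━━━━━━━━━━━
           ┠───┃ FileEditor          
           ┃   ┠─────────────────────
           ┃┌──┃█include <stdlib.h>  
           ┃│ 7┃#include <string.h>  
           ┃├──┃                     
           ┃│ 4┃                     
           ┃├──┃#define MAX_BUF 1436 
           ┃│ 1┃typedef struct {     
           ┃├──┃    int buf;         
           ┃│ 0┃    int idx;         


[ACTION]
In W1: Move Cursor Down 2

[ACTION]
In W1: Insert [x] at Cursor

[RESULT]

                                     
                                     
                                     
                                     
                                     
                                     
                                     
                                     
                                     
                                     
                                     
                                     
           ┏━━━━━━━━━━━━━━━━━━┓      
           ┃ Ca┏━━━━━━━━━━━━━━━━━━━━━
           ┠───┃ FileEditor          
           ┃   ┠─────────────────────
           ┃┌──┃#include <stdlib.h>  
           ┃│ 7┃#include <string.h>  
           ┃├──┃x█                   
           ┃│ 4┃                     
           ┃├──┃#define MAX_BUF 1436 
           ┃│ 1┃typedef struct {     
           ┃├──┃    int buf;         
           ┃│ 0┃    int idx;         


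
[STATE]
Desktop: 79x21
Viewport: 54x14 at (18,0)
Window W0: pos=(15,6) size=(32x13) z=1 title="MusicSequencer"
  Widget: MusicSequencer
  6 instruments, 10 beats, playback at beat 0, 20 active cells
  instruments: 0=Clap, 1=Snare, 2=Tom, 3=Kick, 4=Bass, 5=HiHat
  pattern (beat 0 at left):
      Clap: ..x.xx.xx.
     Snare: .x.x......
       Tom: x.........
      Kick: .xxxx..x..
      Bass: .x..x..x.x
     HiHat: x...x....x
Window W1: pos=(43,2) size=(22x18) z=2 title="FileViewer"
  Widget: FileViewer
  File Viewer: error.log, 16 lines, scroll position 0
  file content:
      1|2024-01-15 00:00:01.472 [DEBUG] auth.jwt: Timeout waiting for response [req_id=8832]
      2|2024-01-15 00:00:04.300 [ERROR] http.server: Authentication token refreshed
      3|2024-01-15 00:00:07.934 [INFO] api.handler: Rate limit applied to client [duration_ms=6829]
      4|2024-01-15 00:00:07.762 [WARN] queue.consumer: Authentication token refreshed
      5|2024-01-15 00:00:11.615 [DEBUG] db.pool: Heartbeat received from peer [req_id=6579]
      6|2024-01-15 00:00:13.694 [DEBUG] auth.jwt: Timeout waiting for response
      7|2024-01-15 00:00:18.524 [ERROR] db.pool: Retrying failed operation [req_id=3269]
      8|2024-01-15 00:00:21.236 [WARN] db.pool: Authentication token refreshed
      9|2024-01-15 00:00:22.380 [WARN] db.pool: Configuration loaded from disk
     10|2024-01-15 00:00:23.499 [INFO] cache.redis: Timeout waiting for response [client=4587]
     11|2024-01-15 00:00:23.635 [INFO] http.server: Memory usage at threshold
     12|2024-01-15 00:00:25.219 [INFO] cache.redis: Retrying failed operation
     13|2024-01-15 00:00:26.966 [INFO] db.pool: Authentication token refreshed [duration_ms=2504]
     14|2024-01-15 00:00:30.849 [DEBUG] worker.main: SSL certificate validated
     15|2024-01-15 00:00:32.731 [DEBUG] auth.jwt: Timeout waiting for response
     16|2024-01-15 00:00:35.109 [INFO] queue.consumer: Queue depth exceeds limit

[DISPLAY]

                                                      
                                                      
                         ┏━━━━━━━━━━━━━━━━━━━━┓       
                         ┃ FileViewer         ┃       
                         ┠────────────────────┨       
                         ┃2024-01-15 00:00:01▲┃       
━━━━━━━━━━━━━━━━━━━━━━━━━┃2024-01-15 00:00:04█┃       
usicSequencer            ┃2024-01-15 00:00:07░┃       
─────────────────────────┃2024-01-15 00:00:07░┃       
    ▼123456789           ┃2024-01-15 00:00:11░┃       
Clap··█·██·██·           ┃2024-01-15 00:00:13░┃       
nare·█·█······           ┃2024-01-15 00:00:18░┃       
 Tom█·········           ┃2024-01-15 00:00:21░┃       
Kick·████··█··           ┃2024-01-15 00:00:22░┃       


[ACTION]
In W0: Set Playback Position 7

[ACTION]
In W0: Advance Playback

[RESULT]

                                                      
                                                      
                         ┏━━━━━━━━━━━━━━━━━━━━┓       
                         ┃ FileViewer         ┃       
                         ┠────────────────────┨       
                         ┃2024-01-15 00:00:01▲┃       
━━━━━━━━━━━━━━━━━━━━━━━━━┃2024-01-15 00:00:04█┃       
usicSequencer            ┃2024-01-15 00:00:07░┃       
─────────────────────────┃2024-01-15 00:00:07░┃       
    01234567▼9           ┃2024-01-15 00:00:11░┃       
Clap··█·██·██·           ┃2024-01-15 00:00:13░┃       
nare·█·█······           ┃2024-01-15 00:00:18░┃       
 Tom█·········           ┃2024-01-15 00:00:21░┃       
Kick·████··█··           ┃2024-01-15 00:00:22░┃       


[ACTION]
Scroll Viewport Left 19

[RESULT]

                                                      
                                                      
                                           ┏━━━━━━━━━━
                                           ┃ FileViewe
                                           ┠──────────
                                           ┃2024-01-15
               ┏━━━━━━━━━━━━━━━━━━━━━━━━━━━┃2024-01-15
               ┃ MusicSequencer            ┃2024-01-15
               ┠───────────────────────────┃2024-01-15
               ┃      01234567▼9           ┃2024-01-15
               ┃  Clap··█·██·██·           ┃2024-01-15
               ┃ Snare·█·█······           ┃2024-01-15
               ┃   Tom█·········           ┃2024-01-15
               ┃  Kick·████··█··           ┃2024-01-15


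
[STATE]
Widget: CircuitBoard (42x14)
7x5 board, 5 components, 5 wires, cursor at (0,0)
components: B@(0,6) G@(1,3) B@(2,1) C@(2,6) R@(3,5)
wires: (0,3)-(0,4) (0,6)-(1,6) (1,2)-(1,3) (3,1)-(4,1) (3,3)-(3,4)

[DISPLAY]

   0 1 2 3 4 5 6                          
0  [.]          · ─ ·       B             
                            │             
1           · ─ G           ·             
                                          
2       B                   C             
                                          
3       ·       · ─ ·   R                 
        │                                 
4       ·                                 
Cursor: (0,0)                             
                                          
                                          
                                          


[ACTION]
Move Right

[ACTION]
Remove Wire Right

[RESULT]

   0 1 2 3 4 5 6                          
0      [.]      · ─ ·       B             
                            │             
1           · ─ G           ·             
                                          
2       B                   C             
                                          
3       ·       · ─ ·   R                 
        │                                 
4       ·                                 
Cursor: (0,1)                             
                                          
                                          
                                          


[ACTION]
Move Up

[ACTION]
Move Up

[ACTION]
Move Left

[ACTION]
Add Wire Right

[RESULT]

   0 1 2 3 4 5 6                          
0  [.]─ ·       · ─ ·       B             
                            │             
1           · ─ G           ·             
                                          
2       B                   C             
                                          
3       ·       · ─ ·   R                 
        │                                 
4       ·                                 
Cursor: (0,0)                             
                                          
                                          
                                          


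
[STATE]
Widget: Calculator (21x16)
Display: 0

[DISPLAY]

                    0
┌───┬───┬───┬───┐    
│ 7 │ 8 │ 9 │ ÷ │    
├───┼───┼───┼───┤    
│ 4 │ 5 │ 6 │ × │    
├───┼───┼───┼───┤    
│ 1 │ 2 │ 3 │ - │    
├───┼───┼───┼───┤    
│ 0 │ . │ = │ + │    
├───┼───┼───┼───┤    
│ C │ MC│ MR│ M+│    
└───┴───┴───┴───┘    
                     
                     
                     
                     


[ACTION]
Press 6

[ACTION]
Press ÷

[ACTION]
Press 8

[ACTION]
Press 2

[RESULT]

                   82
┌───┬───┬───┬───┐    
│ 7 │ 8 │ 9 │ ÷ │    
├───┼───┼───┼───┤    
│ 4 │ 5 │ 6 │ × │    
├───┼───┼───┼───┤    
│ 1 │ 2 │ 3 │ - │    
├───┼───┼───┼───┤    
│ 0 │ . │ = │ + │    
├───┼───┼───┼───┤    
│ C │ MC│ MR│ M+│    
└───┴───┴───┴───┘    
                     
                     
                     
                     


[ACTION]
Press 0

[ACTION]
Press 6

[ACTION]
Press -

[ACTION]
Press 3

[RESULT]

                    3
┌───┬───┬───┬───┐    
│ 7 │ 8 │ 9 │ ÷ │    
├───┼───┼───┼───┤    
│ 4 │ 5 │ 6 │ × │    
├───┼───┼───┼───┤    
│ 1 │ 2 │ 3 │ - │    
├───┼───┼───┼───┤    
│ 0 │ . │ = │ + │    
├───┼───┼───┼───┤    
│ C │ MC│ MR│ M+│    
└───┴───┴───┴───┘    
                     
                     
                     
                     


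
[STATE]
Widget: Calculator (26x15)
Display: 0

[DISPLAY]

                         0
┌───┬───┬───┬───┐         
│ 7 │ 8 │ 9 │ ÷ │         
├───┼───┼───┼───┤         
│ 4 │ 5 │ 6 │ × │         
├───┼───┼───┼───┤         
│ 1 │ 2 │ 3 │ - │         
├───┼───┼───┼───┤         
│ 0 │ . │ = │ + │         
├───┼───┼───┼───┤         
│ C │ MC│ MR│ M+│         
└───┴───┴───┴───┘         
                          
                          
                          


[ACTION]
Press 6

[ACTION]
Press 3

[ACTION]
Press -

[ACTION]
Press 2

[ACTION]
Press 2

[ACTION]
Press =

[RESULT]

                        41
┌───┬───┬───┬───┐         
│ 7 │ 8 │ 9 │ ÷ │         
├───┼───┼───┼───┤         
│ 4 │ 5 │ 6 │ × │         
├───┼───┼───┼───┤         
│ 1 │ 2 │ 3 │ - │         
├───┼───┼───┼───┤         
│ 0 │ . │ = │ + │         
├───┼───┼───┼───┤         
│ C │ MC│ MR│ M+│         
└───┴───┴───┴───┘         
                          
                          
                          


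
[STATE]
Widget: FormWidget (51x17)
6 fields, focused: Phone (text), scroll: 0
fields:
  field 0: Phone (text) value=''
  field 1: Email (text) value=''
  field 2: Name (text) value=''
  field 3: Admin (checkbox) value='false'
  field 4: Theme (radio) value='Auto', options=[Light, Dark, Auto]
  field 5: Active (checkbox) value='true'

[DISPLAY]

> Phone:      [                                   ]
  Email:      [                                   ]
  Name:       [                                   ]
  Admin:      [ ]                                  
  Theme:      ( ) Light  ( ) Dark  (●) Auto        
  Active:     [x]                                  
                                                   
                                                   
                                                   
                                                   
                                                   
                                                   
                                                   
                                                   
                                                   
                                                   
                                                   


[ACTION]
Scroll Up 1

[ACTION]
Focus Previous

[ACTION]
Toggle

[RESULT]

  Phone:      [                                   ]
  Email:      [                                   ]
  Name:       [                                   ]
  Admin:      [ ]                                  
  Theme:      ( ) Light  ( ) Dark  (●) Auto        
> Active:     [ ]                                  
                                                   
                                                   
                                                   
                                                   
                                                   
                                                   
                                                   
                                                   
                                                   
                                                   
                                                   


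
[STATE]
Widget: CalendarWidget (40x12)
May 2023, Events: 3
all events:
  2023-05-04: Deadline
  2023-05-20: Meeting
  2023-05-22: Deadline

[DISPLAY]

                May 2023                
Mo Tu We Th Fr Sa Su                    
 1  2  3  4*  5  6  7                   
 8  9 10 11 12 13 14                    
15 16 17 18 19 20* 21                   
22* 23 24 25 26 27 28                   
29 30 31                                
                                        
                                        
                                        
                                        
                                        


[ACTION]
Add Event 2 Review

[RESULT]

                May 2023                
Mo Tu We Th Fr Sa Su                    
 1  2*  3  4*  5  6  7                  
 8  9 10 11 12 13 14                    
15 16 17 18 19 20* 21                   
22* 23 24 25 26 27 28                   
29 30 31                                
                                        
                                        
                                        
                                        
                                        


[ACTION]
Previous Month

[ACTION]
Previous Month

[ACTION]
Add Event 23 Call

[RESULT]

               March 2023               
Mo Tu We Th Fr Sa Su                    
       1  2  3  4  5                    
 6  7  8  9 10 11 12                    
13 14 15 16 17 18 19                    
20 21 22 23* 24 25 26                   
27 28 29 30 31                          
                                        
                                        
                                        
                                        
                                        


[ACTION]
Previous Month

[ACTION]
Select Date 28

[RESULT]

             February 2023              
Mo Tu We Th Fr Sa Su                    
       1  2  3  4  5                    
 6  7  8  9 10 11 12                    
13 14 15 16 17 18 19                    
20 21 22 23 24 25 26                    
27 [28]                                 
                                        
                                        
                                        
                                        
                                        


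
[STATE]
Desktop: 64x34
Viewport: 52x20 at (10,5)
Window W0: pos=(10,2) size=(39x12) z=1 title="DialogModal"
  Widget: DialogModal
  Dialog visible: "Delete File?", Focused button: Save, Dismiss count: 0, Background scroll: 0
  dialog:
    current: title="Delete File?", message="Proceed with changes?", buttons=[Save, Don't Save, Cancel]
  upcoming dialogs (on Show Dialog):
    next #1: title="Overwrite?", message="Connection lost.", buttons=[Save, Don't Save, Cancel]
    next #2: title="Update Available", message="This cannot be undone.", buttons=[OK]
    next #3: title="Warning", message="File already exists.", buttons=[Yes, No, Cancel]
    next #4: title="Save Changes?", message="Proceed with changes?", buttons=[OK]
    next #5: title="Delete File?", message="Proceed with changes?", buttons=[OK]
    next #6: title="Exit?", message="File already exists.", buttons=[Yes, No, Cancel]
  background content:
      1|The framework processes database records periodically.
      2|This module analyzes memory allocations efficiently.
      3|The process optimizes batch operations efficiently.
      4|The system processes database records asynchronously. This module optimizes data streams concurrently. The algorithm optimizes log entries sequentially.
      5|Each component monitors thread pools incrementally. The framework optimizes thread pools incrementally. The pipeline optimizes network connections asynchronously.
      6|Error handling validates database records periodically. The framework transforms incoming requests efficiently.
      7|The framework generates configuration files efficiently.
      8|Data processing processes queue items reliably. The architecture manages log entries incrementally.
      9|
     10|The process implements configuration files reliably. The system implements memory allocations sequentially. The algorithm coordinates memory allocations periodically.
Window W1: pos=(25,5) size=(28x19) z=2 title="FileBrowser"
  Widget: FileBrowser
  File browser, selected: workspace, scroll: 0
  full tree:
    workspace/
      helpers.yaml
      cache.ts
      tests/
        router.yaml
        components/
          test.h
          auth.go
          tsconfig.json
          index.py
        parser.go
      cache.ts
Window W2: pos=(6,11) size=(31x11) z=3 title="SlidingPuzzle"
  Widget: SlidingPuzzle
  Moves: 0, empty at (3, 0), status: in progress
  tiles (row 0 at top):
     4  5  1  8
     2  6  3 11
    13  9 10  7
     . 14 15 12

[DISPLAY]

┃The framework ┏━━━━━━━━━━━━━━━━━━━━━━━━━━┓         
┃Th┌───────────┃ FileBrowser              ┃         
┃Th│         De┠──────────────────────────┨         
┃Th│    Proceed┃> [-] workspace/          ┃         
┃Ea│ [Save]  Do┃    helpers.yaml          ┃         
┃Er└───────────┃    cache.ts              ┃         
━━━━━━━━━━━━━━━━━━━━━━━━━━┓ts/            ┃         
idingPuzzle               ┃s              ┃         
──────────────────────────┨               ┃         
──┬────┬────┬────┐        ┃               ┃         
4 │  5 │  1 │  8 │        ┃               ┃         
──┼────┼────┼────┤        ┃               ┃         
2 │  6 │  3 │ 11 │        ┃               ┃         
──┼────┼────┼────┤        ┃               ┃         
3 │  9 │ 10 │  7 │        ┃               ┃         
──┼────┼────┼────┤        ┃               ┃         
━━━━━━━━━━━━━━━━━━━━━━━━━━┛               ┃         
               ┃                          ┃         
               ┗━━━━━━━━━━━━━━━━━━━━━━━━━━┛         
                                                    


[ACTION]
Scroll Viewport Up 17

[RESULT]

                                                    
                                                    
┏━━━━━━━━━━━━━━━━━━━━━━━━━━━━━━━━━━━━━┓             
┃ DialogModal                         ┃             
┠─────────────────────────────────────┨             
┃The framework ┏━━━━━━━━━━━━━━━━━━━━━━━━━━┓         
┃Th┌───────────┃ FileBrowser              ┃         
┃Th│         De┠──────────────────────────┨         
┃Th│    Proceed┃> [-] workspace/          ┃         
┃Ea│ [Save]  Do┃    helpers.yaml          ┃         
┃Er└───────────┃    cache.ts              ┃         
━━━━━━━━━━━━━━━━━━━━━━━━━━┓ts/            ┃         
idingPuzzle               ┃s              ┃         
──────────────────────────┨               ┃         
──┬────┬────┬────┐        ┃               ┃         
4 │  5 │  1 │  8 │        ┃               ┃         
──┼────┼────┼────┤        ┃               ┃         
2 │  6 │  3 │ 11 │        ┃               ┃         
──┼────┼────┼────┤        ┃               ┃         
3 │  9 │ 10 │  7 │        ┃               ┃         


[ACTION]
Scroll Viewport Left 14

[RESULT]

                                                    
                                                    
          ┏━━━━━━━━━━━━━━━━━━━━━━━━━━━━━━━━━━━━━┓   
          ┃ DialogModal                         ┃   
          ┠─────────────────────────────────────┨   
          ┃The framework ┏━━━━━━━━━━━━━━━━━━━━━━━━━━
          ┃Th┌───────────┃ FileBrowser              
          ┃Th│         De┠──────────────────────────
          ┃Th│    Proceed┃> [-] workspace/          
          ┃Ea│ [Save]  Do┃    helpers.yaml          
          ┃Er└───────────┃    cache.ts              
      ┏━━━━━━━━━━━━━━━━━━━━━━━━━━━━━┓ts/            
      ┃ SlidingPuzzle               ┃s              
      ┠─────────────────────────────┨               
      ┃┌────┬────┬────┬────┐        ┃               
      ┃│  4 │  5 │  1 │  8 │        ┃               
      ┃├────┼────┼────┼────┤        ┃               
      ┃│  2 │  6 │  3 │ 11 │        ┃               
      ┃├────┼────┼────┼────┤        ┃               
      ┃│ 13 │  9 │ 10 │  7 │        ┃               


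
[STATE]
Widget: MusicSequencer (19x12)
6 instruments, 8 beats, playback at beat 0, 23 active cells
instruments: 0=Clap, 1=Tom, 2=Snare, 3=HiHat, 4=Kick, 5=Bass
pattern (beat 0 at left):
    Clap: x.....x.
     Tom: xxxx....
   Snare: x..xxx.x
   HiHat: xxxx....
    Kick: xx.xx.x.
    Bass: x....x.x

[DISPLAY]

      ▼1234567     
  Clap█·····█·     
   Tom████····     
 Snare█··███·█     
 HiHat████····     
  Kick██·██·█·     
  Bass█····█·█     
                   
                   
                   
                   
                   


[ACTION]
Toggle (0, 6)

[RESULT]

      ▼1234567     
  Clap█·······     
   Tom████····     
 Snare█··███·█     
 HiHat████····     
  Kick██·██·█·     
  Bass█····█·█     
                   
                   
                   
                   
                   


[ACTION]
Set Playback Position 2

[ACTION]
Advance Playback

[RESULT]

      012▼4567     
  Clap█·······     
   Tom████····     
 Snare█··███·█     
 HiHat████····     
  Kick██·██·█·     
  Bass█····█·█     
                   
                   
                   
                   
                   


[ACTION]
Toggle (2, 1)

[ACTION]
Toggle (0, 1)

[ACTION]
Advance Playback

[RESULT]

      0123▼567     
  Clap██······     
   Tom████····     
 Snare██·███·█     
 HiHat████····     
  Kick██·██·█·     
  Bass█····█·█     
                   
                   
                   
                   
                   


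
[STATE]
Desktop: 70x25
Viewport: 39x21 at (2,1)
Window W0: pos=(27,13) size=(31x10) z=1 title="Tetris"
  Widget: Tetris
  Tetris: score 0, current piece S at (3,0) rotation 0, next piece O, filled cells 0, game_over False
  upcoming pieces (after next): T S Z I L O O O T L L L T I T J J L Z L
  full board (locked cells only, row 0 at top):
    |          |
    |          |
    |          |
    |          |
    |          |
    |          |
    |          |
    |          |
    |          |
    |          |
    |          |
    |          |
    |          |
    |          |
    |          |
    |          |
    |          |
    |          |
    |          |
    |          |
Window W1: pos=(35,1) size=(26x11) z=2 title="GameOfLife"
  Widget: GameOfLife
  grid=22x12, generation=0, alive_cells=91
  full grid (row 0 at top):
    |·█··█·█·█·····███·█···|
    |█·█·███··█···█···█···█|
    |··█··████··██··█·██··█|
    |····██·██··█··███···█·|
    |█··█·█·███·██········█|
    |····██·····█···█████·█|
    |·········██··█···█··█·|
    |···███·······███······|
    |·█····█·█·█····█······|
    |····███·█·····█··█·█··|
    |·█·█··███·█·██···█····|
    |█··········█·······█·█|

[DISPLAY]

                                 ┏━━━━━
                                 ┃ Game
                                 ┠─────
                                 ┃Gen: 
                                 ┃····█
                                 ┃█··█·
                                 ┃····█
                                 ┃·····
                                 ┃···██
                                 ┃·█···
                                 ┗━━━━━
                                       
                         ┏━━━━━━━━━━━━━
                         ┃ Tetris      
                         ┠─────────────
                         ┃          │Ne
                         ┃          │▓▓
                         ┃          │▓▓
                         ┃          │  
                         ┃          │  
                         ┃          │  


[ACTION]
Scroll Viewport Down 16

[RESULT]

                                 ┃Gen: 
                                 ┃····█
                                 ┃█··█·
                                 ┃····█
                                 ┃·····
                                 ┃···██
                                 ┃·█···
                                 ┗━━━━━
                                       
                         ┏━━━━━━━━━━━━━
                         ┃ Tetris      
                         ┠─────────────
                         ┃          │Ne
                         ┃          │▓▓
                         ┃          │▓▓
                         ┃          │  
                         ┃          │  
                         ┃          │  
                         ┗━━━━━━━━━━━━━
                                       
                                       


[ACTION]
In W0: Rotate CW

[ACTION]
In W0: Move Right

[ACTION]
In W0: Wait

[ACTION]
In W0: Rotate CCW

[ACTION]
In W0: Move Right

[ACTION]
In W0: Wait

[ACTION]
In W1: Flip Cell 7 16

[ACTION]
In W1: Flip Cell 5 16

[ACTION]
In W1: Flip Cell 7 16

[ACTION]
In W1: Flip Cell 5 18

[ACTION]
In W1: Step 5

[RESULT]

                                 ┃Gen: 
                                 ┃··█··
                                 ┃·████
                                 ┃███··
                                 ┃·█·██
                                 ┃··██·
                                 ┃··██·
                                 ┗━━━━━
                                       
                         ┏━━━━━━━━━━━━━
                         ┃ Tetris      
                         ┠─────────────
                         ┃          │Ne
                         ┃          │▓▓
                         ┃          │▓▓
                         ┃          │  
                         ┃          │  
                         ┃          │  
                         ┗━━━━━━━━━━━━━
                                       
                                       


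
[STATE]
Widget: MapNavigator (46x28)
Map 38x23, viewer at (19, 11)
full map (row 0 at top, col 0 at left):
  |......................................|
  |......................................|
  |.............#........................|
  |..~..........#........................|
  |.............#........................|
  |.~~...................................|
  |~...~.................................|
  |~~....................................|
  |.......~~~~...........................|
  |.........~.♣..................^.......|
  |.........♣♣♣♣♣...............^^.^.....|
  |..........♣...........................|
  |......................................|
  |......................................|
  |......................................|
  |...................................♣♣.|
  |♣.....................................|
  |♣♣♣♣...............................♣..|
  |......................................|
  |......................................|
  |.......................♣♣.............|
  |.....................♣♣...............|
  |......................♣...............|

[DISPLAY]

                                              
                                              
                                              
    ......................................    
    ......................................    
    .............#........................    
    ..~..........#........................    
    .............#........................    
    .~~...................................    
    ~...~.................................    
    ~~....................................    
    .......~~~~...........................    
    .........~.♣..................^.......    
    .........♣♣♣♣♣...............^^.^.....    
    ..........♣........@..................    
    ......................................    
    ......................................    
    ......................................    
    ...................................♣♣.    
    ♣.....................................    
    ♣♣♣♣...............................♣..    
    ......................................    
    ......................................    
    .......................♣♣.............    
    .....................♣♣...............    
    ......................♣...............    
                                              
                                              


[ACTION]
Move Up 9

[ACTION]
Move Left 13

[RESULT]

                                              
                                              
                                              
                                              
                                              
                                              
                                              
                                              
                                              
                                              
                                              
                                              
                 .............................
                 .............................
                 ......@......#...............
                 ..~..........#...............
                 .............#...............
                 .~~..........................
                 ~...~........................
                 ~~...........................
                 .......~~~~..................
                 .........~.♣.................
                 .........♣♣♣♣♣...............
                 ..........♣..................
                 .............................
                 .............................
                 .............................
                 .............................


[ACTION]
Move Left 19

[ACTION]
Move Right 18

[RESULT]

                                              
                                              
                                              
                                              
                                              
                                              
                                              
                                              
                                              
                                              
                                              
                                              
     ......................................   
     ......................................   
     .............#....@...................   
     ..~..........#........................   
     .............#........................   
     .~~...................................   
     ~...~.................................   
     ~~....................................   
     .......~~~~...........................   
     .........~.♣..................^.......   
     .........♣♣♣♣♣...............^^.^.....   
     ..........♣...........................   
     ......................................   
     ......................................   
     ......................................   
     ...................................♣♣.   
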